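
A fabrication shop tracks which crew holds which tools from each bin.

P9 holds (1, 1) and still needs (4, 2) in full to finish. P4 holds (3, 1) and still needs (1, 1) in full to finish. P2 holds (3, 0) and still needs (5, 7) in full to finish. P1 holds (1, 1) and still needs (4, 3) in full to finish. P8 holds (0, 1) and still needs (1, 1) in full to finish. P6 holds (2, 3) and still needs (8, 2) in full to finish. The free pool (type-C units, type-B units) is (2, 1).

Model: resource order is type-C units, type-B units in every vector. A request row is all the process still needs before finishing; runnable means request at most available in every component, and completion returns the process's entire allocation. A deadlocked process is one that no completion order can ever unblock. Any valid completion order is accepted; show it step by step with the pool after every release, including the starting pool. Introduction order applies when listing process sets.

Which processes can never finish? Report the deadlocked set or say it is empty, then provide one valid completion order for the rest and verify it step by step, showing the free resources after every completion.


Deadlocked: P2 and P6.
Key observation: after P4, P9, P8, P1 the pool peaks at (7, 5), and each blocked process is short somewhere: P2 on type-B units; P6 on type-C units.
One completion order for the rest: P4, P9, P8, P1. Step-by-step check:
  pool = (2, 1)
  P4 needs (1, 1) <= (2, 1) -> finishes; pool += (3, 1) = (5, 2)
  P9 needs (4, 2) <= (5, 2) -> finishes; pool += (1, 1) = (6, 3)
  P8 needs (1, 1) <= (6, 3) -> finishes; pool += (0, 1) = (6, 4)
  P1 needs (4, 3) <= (6, 4) -> finishes; pool += (1, 1) = (7, 5)
None of the blocked processes ever fits:
  P2 cannot run: need (5, 7) vs free (7, 5) (insufficient type-B units)
  P6 cannot run: need (8, 2) vs free (7, 5) (insufficient type-C units)


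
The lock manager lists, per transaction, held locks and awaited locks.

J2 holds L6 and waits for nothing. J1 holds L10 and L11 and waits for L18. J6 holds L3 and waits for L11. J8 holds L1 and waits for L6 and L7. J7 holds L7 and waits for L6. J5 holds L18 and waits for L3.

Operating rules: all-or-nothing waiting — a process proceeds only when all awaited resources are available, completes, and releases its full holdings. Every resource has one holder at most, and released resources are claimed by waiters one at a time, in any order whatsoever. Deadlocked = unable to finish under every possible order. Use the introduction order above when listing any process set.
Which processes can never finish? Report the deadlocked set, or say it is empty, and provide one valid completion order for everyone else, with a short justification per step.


The deadlocked set is J1, J6 and J5.
Key observation: the waits loop around J1 -> J5 -> J6 -> J1 with no way out; no other process is dragged down with it.
One completion order for the rest: J2, J7, J8.
Verifying each step:
  J2: no waits; runs immediately, freeing L6
  run J7 (all its waits — L6 — are resolved); releases L7
  run J8 (all its waits — L6 and L7 — are resolved); releases L1


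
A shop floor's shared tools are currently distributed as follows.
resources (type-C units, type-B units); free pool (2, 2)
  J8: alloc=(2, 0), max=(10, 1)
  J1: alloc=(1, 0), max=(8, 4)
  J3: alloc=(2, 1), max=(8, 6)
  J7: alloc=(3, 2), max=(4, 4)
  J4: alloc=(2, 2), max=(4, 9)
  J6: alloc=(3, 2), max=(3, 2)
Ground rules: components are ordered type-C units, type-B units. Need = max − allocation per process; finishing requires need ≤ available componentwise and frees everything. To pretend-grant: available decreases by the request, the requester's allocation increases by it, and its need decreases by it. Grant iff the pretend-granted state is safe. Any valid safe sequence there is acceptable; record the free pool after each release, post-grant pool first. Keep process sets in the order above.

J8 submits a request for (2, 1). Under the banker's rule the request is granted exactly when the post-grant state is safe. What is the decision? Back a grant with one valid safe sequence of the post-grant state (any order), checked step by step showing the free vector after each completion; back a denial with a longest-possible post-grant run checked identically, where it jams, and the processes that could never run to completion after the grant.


GRANT. The post-grant state is safe; one safe sequence: J6, J7, J3, J1, J8, J4.
Key observation: post-grant, (0, 1) remains, and an order beginning with J6 completes everyone.
Verifying the post-grant state step by step:
  pool = (0, 1)
  run J6 (needs (0, 0), free (0, 1)); after release of (3, 2) the pool is (3, 3)
  run J7 (needs (1, 2), free (3, 3)); after release of (3, 2) the pool is (6, 5)
  run J3 (needs (6, 5), free (6, 5)); after release of (2, 1) the pool is (8, 6)
  run J1 (needs (7, 4), free (8, 6)); after release of (1, 0) the pool is (9, 6)
  run J8 (needs (6, 0), free (9, 6)); after release of (4, 1) the pool is (13, 7)
  run J4 (needs (2, 7), free (13, 7)); after release of (2, 2) the pool is (15, 9)


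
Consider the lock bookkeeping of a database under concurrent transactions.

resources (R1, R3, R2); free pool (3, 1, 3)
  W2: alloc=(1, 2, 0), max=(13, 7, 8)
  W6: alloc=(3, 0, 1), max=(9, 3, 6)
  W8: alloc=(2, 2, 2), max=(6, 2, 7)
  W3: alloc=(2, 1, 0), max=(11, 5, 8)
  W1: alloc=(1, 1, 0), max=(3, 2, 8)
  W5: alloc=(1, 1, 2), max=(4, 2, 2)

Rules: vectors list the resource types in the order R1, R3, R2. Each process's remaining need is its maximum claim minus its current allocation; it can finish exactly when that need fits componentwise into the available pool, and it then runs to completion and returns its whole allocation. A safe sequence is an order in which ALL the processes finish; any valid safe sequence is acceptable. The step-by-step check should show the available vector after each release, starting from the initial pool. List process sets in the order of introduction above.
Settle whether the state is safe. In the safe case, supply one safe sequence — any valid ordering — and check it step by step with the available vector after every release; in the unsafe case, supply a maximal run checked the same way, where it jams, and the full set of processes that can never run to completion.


SAFE. One safe sequence: W5, W8, W6, W1, W3, W2.
Key observation: the first exact fit in this order is W5 — it needs (3, 1, 0) with (3, 1, 3) free, meeting a requested resource to the last unit.
Verifying each step:
  pool = (3, 1, 3)
  run W5 (needs (3, 1, 0), free (3, 1, 3)); after release of (1, 1, 2) the pool is (4, 2, 5)
  run W8 (needs (4, 0, 5), free (4, 2, 5)); after release of (2, 2, 2) the pool is (6, 4, 7)
  run W6 (needs (6, 3, 5), free (6, 4, 7)); after release of (3, 0, 1) the pool is (9, 4, 8)
  run W1 (needs (2, 1, 8), free (9, 4, 8)); after release of (1, 1, 0) the pool is (10, 5, 8)
  run W3 (needs (9, 4, 8), free (10, 5, 8)); after release of (2, 1, 0) the pool is (12, 6, 8)
  run W2 (needs (12, 5, 8), free (12, 6, 8)); after release of (1, 2, 0) the pool is (13, 8, 8)


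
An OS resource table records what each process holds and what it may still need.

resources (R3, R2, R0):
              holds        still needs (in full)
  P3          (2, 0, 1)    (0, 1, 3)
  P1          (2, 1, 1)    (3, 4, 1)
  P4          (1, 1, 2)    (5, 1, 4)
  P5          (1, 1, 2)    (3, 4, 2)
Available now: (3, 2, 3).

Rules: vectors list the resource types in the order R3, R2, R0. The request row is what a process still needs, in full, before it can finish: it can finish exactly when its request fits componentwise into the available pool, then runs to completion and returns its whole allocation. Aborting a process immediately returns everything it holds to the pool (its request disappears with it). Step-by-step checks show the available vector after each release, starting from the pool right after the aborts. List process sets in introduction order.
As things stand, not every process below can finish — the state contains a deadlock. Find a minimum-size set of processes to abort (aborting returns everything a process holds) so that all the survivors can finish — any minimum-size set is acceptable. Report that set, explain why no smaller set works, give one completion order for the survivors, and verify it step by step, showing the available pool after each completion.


Abort P1.
Key observation: P5 could never have finished before the abort; with (2, 1, 1) returned by P1, it fits at step 3.
Minimality: the empty abort set fails — the state is deadlocked as it stands.
The survivors complete as P3, P4, P5. Step-by-step check (starting from the post-abort pool):
  pool = (5, 3, 4)
  P3 needs (0, 1, 3) <= (5, 3, 4) -> finishes; pool += (2, 0, 1) = (7, 3, 5)
  P4 needs (5, 1, 4) <= (7, 3, 5) -> finishes; pool += (1, 1, 2) = (8, 4, 7)
  P5 needs (3, 4, 2) <= (8, 4, 7) -> finishes; pool += (1, 1, 2) = (9, 5, 9)


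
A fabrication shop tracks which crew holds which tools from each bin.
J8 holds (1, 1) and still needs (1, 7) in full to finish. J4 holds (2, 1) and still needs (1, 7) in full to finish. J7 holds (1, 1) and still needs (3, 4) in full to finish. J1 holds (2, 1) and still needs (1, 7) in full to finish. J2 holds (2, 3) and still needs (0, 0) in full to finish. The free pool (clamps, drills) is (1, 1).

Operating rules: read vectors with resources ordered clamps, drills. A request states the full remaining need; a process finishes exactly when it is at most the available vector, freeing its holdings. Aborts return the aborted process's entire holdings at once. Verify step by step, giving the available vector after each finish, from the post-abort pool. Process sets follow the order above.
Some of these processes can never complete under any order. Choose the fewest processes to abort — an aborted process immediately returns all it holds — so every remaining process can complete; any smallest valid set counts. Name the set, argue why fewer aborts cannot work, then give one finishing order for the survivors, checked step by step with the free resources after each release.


Minimum abort set: J8 and J1.
Key observation: the deadlocked J4 becomes finishable only because J8 and J1 released (3, 2); it completes at step 3 below.
Why nothing smaller works — every single abort fails: J8 alone leaves J4 blocked (short on drills); J4 alone leaves J8 blocked (short on drills); J7 alone leaves J8 blocked (short on drills); J1 alone leaves J8 blocked (short on drills); J2 alone leaves J8 blocked (short on drills).
Survivors finish in the order: J2, J7, J4. Check, step by step (pool after the aborts first):
  pool = (4, 3)
  J2 needs (0, 0) <= (4, 3) -> finishes; pool += (2, 3) = (6, 6)
  J7 needs (3, 4) <= (6, 6) -> finishes; pool += (1, 1) = (7, 7)
  J4 needs (1, 7) <= (7, 7) -> finishes; pool += (2, 1) = (9, 8)


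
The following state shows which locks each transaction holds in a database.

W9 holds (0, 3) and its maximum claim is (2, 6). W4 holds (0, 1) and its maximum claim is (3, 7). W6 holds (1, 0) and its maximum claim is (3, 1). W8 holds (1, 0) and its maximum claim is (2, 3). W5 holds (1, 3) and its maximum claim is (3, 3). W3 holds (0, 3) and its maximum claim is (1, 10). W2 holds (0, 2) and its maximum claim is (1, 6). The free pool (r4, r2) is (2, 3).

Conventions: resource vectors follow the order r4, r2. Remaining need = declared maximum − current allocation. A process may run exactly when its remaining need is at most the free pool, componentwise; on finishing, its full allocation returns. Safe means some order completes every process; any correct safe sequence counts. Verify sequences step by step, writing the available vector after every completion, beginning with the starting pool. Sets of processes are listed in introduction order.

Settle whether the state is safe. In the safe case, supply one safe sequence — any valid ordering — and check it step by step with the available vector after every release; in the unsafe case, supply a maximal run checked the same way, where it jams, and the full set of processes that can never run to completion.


SAFE, for example via the order W9, W2, W5, W3, W4, W8, W6.
Key observation: at W9 the run first touches a limit — (2, 3) against (2, 3), exact on a resource it actually requests.
Step-by-step check:
  pool = (2, 3)
  run W9 (needs (2, 3), free (2, 3)); after release of (0, 3) the pool is (2, 6)
  run W2 (needs (1, 4), free (2, 6)); after release of (0, 2) the pool is (2, 8)
  run W5 (needs (2, 0), free (2, 8)); after release of (1, 3) the pool is (3, 11)
  run W3 (needs (1, 7), free (3, 11)); after release of (0, 3) the pool is (3, 14)
  run W4 (needs (3, 6), free (3, 14)); after release of (0, 1) the pool is (3, 15)
  run W8 (needs (1, 3), free (3, 15)); after release of (1, 0) the pool is (4, 15)
  run W6 (needs (2, 1), free (4, 15)); after release of (1, 0) the pool is (5, 15)


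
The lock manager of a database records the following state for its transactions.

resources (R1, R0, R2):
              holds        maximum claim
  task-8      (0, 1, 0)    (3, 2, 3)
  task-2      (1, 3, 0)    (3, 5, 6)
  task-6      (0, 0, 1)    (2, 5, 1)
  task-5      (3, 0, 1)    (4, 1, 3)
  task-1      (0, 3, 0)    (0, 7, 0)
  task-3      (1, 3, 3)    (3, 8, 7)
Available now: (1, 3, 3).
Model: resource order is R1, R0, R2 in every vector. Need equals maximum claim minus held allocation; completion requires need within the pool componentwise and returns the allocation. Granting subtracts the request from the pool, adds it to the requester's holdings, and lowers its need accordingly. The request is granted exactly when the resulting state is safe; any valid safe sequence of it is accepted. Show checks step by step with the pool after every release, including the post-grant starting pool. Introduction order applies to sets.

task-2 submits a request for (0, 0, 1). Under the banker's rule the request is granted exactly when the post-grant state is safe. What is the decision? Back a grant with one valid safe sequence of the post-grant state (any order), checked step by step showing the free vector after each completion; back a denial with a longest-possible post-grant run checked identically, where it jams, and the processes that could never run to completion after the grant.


GRANT — the state after the grant stays safe, e.g. via task-5, task-8, task-1, task-6, task-3, task-2.
Key observation: the transfer keeps a workable pool ((1, 3, 2)); task-5 starts the safe sequence.
Step-by-step check of the post-grant state:
  pool = (1, 3, 2)
  task-5: need (1, 1, 2) fits (1, 3, 2); releases (3, 0, 1), pool now (4, 3, 3)
  task-8: need (3, 1, 3) fits (4, 3, 3); releases (0, 1, 0), pool now (4, 4, 3)
  task-1: need (0, 4, 0) fits (4, 4, 3); releases (0, 3, 0), pool now (4, 7, 3)
  task-6: need (2, 5, 0) fits (4, 7, 3); releases (0, 0, 1), pool now (4, 7, 4)
  task-3: need (2, 5, 4) fits (4, 7, 4); releases (1, 3, 3), pool now (5, 10, 7)
  task-2: need (2, 2, 5) fits (5, 10, 7); releases (1, 3, 1), pool now (6, 13, 8)


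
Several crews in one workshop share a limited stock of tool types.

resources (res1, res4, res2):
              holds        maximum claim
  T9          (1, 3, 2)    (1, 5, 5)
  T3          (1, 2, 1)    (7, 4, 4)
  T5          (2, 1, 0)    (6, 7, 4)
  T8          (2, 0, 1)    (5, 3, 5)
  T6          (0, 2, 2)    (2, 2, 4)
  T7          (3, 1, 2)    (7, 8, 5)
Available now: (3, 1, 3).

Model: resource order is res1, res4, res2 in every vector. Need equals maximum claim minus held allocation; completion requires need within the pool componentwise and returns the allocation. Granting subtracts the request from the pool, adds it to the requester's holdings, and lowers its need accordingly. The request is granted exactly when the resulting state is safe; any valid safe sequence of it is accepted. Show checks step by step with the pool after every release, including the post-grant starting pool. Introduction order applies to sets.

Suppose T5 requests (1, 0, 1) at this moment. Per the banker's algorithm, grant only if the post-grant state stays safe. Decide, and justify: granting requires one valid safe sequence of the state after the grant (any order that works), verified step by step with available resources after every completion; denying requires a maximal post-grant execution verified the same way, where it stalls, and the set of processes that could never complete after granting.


GRANT. The post-grant state is safe; one safe sequence: T6, T9, T8, T5, T7, T3.
Key observation: (2, 1, 2) free after granting still covers T6 first, and each release covers the next.
Verifying the post-grant state step by step:
  pool = (2, 1, 2)
  run T6 (needs (2, 0, 2), free (2, 1, 2)); after release of (0, 2, 2) the pool is (2, 3, 4)
  run T9 (needs (0, 2, 3), free (2, 3, 4)); after release of (1, 3, 2) the pool is (3, 6, 6)
  run T8 (needs (3, 3, 4), free (3, 6, 6)); after release of (2, 0, 1) the pool is (5, 6, 7)
  run T5 (needs (3, 6, 3), free (5, 6, 7)); after release of (3, 1, 1) the pool is (8, 7, 8)
  run T7 (needs (4, 7, 3), free (8, 7, 8)); after release of (3, 1, 2) the pool is (11, 8, 10)
  run T3 (needs (6, 2, 3), free (11, 8, 10)); after release of (1, 2, 1) the pool is (12, 10, 11)


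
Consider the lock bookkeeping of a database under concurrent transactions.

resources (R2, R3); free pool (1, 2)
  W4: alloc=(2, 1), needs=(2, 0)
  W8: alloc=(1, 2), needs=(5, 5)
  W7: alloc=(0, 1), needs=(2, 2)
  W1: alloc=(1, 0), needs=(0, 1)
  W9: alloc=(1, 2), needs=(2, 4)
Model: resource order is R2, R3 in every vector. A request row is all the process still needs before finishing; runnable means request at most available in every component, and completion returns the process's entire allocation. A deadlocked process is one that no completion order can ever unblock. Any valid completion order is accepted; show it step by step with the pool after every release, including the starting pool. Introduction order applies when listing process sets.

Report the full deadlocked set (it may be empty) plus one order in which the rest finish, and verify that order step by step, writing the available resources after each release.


Nothing here is deadlocked.
Key observation: W1 can run right away; the returned allocation unlocks the remaining processes in turn.
The rest can finish in the order W1, W4, W7, W9, W8. Verifying each step:
  pool = (1, 2)
  run W1 (needs (0, 1), free (1, 2)); after release of (1, 0) the pool is (2, 2)
  run W4 (needs (2, 0), free (2, 2)); after release of (2, 1) the pool is (4, 3)
  run W7 (needs (2, 2), free (4, 3)); after release of (0, 1) the pool is (4, 4)
  run W9 (needs (2, 4), free (4, 4)); after release of (1, 2) the pool is (5, 6)
  run W8 (needs (5, 5), free (5, 6)); after release of (1, 2) the pool is (6, 8)


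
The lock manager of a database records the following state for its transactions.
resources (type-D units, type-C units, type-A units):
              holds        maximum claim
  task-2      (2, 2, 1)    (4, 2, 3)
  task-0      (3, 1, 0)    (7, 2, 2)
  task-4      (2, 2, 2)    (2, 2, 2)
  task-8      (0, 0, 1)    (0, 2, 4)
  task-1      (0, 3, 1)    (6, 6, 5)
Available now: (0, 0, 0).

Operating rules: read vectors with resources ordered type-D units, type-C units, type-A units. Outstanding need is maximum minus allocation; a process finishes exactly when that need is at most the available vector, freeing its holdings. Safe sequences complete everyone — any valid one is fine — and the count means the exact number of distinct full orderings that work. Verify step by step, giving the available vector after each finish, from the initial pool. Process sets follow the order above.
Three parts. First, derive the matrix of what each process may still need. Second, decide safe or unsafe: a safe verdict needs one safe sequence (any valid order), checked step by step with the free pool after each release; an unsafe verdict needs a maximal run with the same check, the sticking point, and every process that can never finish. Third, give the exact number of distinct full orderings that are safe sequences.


(1) Outstanding need per process (order type-D units, type-C units, type-A units):
  task-2: (2, 0, 2)
  task-0: (4, 1, 2)
  task-4: (0, 0, 0)
  task-8: (0, 2, 3)
  task-1: (6, 3, 4)
(2) SAFE — a valid safe sequence is task-4, task-2, task-0, task-8, task-1.
Key observation: the first exact fit in this order is task-2 — it needs (2, 0, 2) with (2, 2, 2) free, meeting a requested resource to the last unit.
Check, step by step:
  pool = (0, 0, 0)
  task-4 needs (0, 0, 0) <= (0, 0, 0) -> finishes; pool += (2, 2, 2) = (2, 2, 2)
  task-2 needs (2, 0, 2) <= (2, 2, 2) -> finishes; pool += (2, 2, 1) = (4, 4, 3)
  task-0 needs (4, 1, 2) <= (4, 4, 3) -> finishes; pool += (3, 1, 0) = (7, 5, 3)
  task-8 needs (0, 2, 3) <= (7, 5, 3) -> finishes; pool += (0, 0, 1) = (7, 5, 4)
  task-1 needs (6, 3, 4) <= (7, 5, 4) -> finishes; pool += (0, 3, 1) = (7, 8, 5)
(3) Precisely 2 of the possible complete orderings are safe sequences.


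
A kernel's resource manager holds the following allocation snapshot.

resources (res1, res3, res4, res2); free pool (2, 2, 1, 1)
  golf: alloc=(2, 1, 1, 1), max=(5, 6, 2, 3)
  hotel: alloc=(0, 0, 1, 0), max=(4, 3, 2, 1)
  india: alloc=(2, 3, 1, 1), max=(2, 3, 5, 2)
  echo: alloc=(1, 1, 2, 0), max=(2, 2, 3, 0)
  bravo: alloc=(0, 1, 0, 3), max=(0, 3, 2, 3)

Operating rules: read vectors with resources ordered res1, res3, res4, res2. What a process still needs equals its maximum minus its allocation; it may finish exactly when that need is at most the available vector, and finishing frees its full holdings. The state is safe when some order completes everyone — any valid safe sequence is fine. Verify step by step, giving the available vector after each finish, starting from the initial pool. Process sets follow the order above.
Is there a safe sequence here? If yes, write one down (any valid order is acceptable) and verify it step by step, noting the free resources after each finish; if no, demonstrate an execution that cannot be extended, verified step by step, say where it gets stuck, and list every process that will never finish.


UNSAFE — no complete ordering exists.
Key observation: after echo, bravo the pool peaks at (3, 4, 3, 4), and each blocked process is short somewhere: golf on res3; hotel on res1; india on res4.
A maximal execution: echo, bravo — then nothing else fits. Check, step by step:
  pool = (2, 2, 1, 1)
  run echo (needs (1, 1, 1, 0), free (2, 2, 1, 1)); after release of (1, 1, 2, 0) the pool is (3, 3, 3, 1)
  run bravo (needs (0, 2, 2, 0), free (3, 3, 3, 1)); after release of (0, 1, 0, 3) the pool is (3, 4, 3, 4)
  blocked: golf wants (3, 5, 1, 2), pool (3, 4, 3, 4) — not enough res3
  blocked: hotel wants (4, 3, 1, 1), pool (3, 4, 3, 4) — not enough res1
  blocked: india wants (0, 0, 4, 1), pool (3, 4, 3, 4) — not enough res4
Permanently blocked: golf, hotel and india.


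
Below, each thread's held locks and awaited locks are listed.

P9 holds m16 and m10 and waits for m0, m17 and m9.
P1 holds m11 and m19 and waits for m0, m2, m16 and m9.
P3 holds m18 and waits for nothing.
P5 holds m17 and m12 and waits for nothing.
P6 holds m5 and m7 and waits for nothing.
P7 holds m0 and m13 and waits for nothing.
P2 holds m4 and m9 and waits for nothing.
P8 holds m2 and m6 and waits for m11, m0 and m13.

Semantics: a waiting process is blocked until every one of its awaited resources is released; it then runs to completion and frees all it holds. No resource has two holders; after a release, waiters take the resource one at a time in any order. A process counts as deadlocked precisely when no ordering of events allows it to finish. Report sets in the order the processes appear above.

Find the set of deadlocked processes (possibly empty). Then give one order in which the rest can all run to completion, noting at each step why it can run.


The deadlocked set is P1 and P8.
Key observation: P1 -> P8 -> P1 is a circular wait — nothing in it can go first; no other process is dragged down with it.
The rest can finish in the order P7, P3, P6, P5, P2, P9.
Walking it through:
  P7 waits on nothing -> runs at once and releases m0 and m13
  P3 waits on nothing -> runs at once and releases m18
  P6 waits on nothing -> runs at once and releases m5 and m7
  P5 waits on nothing -> runs at once and releases m17 and m12
  P2 waits on nothing -> runs at once and releases m4 and m9
  run P9 (all its waits — m0, m17 and m9 — are resolved); releases m16 and m10


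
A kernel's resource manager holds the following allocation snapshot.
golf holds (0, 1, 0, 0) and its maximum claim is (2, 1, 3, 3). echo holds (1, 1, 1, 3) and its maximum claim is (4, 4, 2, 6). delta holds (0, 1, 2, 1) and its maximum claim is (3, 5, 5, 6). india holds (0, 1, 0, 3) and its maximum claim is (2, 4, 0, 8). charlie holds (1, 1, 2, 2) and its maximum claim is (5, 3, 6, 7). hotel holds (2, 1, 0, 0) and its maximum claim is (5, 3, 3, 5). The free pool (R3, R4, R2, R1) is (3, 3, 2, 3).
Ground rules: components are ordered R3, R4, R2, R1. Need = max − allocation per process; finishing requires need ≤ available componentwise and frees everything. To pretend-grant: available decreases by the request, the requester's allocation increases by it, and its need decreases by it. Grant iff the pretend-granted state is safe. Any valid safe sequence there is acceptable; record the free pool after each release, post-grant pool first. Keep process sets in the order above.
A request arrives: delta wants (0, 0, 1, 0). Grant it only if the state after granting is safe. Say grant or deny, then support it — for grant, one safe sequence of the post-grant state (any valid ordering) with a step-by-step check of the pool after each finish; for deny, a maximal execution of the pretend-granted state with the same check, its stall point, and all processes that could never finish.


GRANT — the state after the grant stays safe, e.g. via echo, delta, india, hotel, charlie, golf.
Key observation: granting shrinks the pool to (3, 3, 1, 3), yet echo still fits and the chain goes through.
Verifying the post-grant state step by step:
  pool = (3, 3, 1, 3)
  echo needs (3, 3, 1, 3) <= (3, 3, 1, 3) -> finishes; pool += (1, 1, 1, 3) = (4, 4, 2, 6)
  delta needs (3, 4, 2, 5) <= (4, 4, 2, 6) -> finishes; pool += (0, 1, 3, 1) = (4, 5, 5, 7)
  india needs (2, 3, 0, 5) <= (4, 5, 5, 7) -> finishes; pool += (0, 1, 0, 3) = (4, 6, 5, 10)
  hotel needs (3, 2, 3, 5) <= (4, 6, 5, 10) -> finishes; pool += (2, 1, 0, 0) = (6, 7, 5, 10)
  charlie needs (4, 2, 4, 5) <= (6, 7, 5, 10) -> finishes; pool += (1, 1, 2, 2) = (7, 8, 7, 12)
  golf needs (2, 0, 3, 3) <= (7, 8, 7, 12) -> finishes; pool += (0, 1, 0, 0) = (7, 9, 7, 12)


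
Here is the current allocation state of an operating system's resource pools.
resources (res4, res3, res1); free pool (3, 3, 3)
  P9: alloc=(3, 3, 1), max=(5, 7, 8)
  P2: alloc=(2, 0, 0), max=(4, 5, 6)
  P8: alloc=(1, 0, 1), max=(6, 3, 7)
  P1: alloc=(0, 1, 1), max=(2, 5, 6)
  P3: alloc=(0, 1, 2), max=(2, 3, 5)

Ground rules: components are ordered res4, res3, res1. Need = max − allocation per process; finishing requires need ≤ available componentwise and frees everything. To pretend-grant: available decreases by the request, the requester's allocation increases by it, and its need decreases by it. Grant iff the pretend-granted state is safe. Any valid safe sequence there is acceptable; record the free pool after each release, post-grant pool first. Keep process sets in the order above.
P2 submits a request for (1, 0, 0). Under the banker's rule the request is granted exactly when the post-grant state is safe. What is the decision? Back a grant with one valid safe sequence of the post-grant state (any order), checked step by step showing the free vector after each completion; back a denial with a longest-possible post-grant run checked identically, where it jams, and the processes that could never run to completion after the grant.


GRANT. The post-grant state is safe; one safe sequence: P3, P1, P2, P8, P9.
Key observation: with (2, 3, 3) left after the transfer, P3 can run at once — the state stays safe.
Check on the post-grant state, step by step:
  pool = (2, 3, 3)
  run P3 (needs (2, 2, 3), free (2, 3, 3)); after release of (0, 1, 2) the pool is (2, 4, 5)
  run P1 (needs (2, 4, 5), free (2, 4, 5)); after release of (0, 1, 1) the pool is (2, 5, 6)
  run P2 (needs (1, 5, 6), free (2, 5, 6)); after release of (3, 0, 0) the pool is (5, 5, 6)
  run P8 (needs (5, 3, 6), free (5, 5, 6)); after release of (1, 0, 1) the pool is (6, 5, 7)
  run P9 (needs (2, 4, 7), free (6, 5, 7)); after release of (3, 3, 1) the pool is (9, 8, 8)


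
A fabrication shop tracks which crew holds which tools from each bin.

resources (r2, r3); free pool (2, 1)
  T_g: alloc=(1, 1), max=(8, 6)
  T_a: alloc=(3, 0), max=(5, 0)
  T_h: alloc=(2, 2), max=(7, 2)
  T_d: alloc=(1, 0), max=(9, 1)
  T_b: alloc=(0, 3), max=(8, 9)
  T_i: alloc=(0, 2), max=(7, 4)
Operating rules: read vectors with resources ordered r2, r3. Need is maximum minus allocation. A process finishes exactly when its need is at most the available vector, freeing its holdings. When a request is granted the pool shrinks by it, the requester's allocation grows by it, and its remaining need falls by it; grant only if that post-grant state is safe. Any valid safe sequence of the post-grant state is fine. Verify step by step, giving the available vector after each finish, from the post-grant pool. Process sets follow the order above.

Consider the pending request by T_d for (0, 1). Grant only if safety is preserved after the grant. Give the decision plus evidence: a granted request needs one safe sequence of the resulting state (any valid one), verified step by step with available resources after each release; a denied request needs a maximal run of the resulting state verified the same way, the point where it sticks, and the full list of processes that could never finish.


DENY — the pretend-granted state is unsafe.
Key observation: after T_a, T_h, T_i the pool peaks at (7, 4), and each blocked process is short somewhere: T_g on r3; T_d on r2; T_b on r2, r3.
After a pretend grant, a maximal execution: T_a, T_h, T_i — then nothing else fits. Check, step by step:
  pool = (2, 0)
  run T_a (needs (2, 0), free (2, 0)); after release of (3, 0) the pool is (5, 0)
  run T_h (needs (5, 0), free (5, 0)); after release of (2, 2) the pool is (7, 2)
  run T_i (needs (7, 2), free (7, 2)); after release of (0, 2) the pool is (7, 4)
  blocked: T_g wants (7, 5), pool (7, 4) — not enough r3
  blocked: T_d wants (8, 0), pool (7, 4) — not enough r2
  blocked: T_b wants (8, 6), pool (7, 4) — not enough r2 and r3
Processes that could never finish after the grant: T_g, T_d and T_b.


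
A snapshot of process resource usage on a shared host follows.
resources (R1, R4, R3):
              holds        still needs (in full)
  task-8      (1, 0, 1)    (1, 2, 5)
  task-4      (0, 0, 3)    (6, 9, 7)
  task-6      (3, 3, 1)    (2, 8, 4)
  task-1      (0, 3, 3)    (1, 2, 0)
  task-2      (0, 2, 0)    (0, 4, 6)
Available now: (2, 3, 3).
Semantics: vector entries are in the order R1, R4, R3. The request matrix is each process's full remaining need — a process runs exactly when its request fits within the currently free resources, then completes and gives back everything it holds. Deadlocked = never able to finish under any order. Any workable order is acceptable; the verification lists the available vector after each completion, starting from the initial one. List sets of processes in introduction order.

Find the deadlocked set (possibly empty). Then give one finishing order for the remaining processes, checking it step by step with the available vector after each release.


Nothing here is deadlocked.
Key observation: the pool covers task-1 at once, and every later process fits after earlier releases.
One completion order for the rest: task-1, task-2, task-6, task-8, task-4. Check, step by step:
  pool = (2, 3, 3)
  run task-1 (needs (1, 2, 0), free (2, 3, 3)); after release of (0, 3, 3) the pool is (2, 6, 6)
  run task-2 (needs (0, 4, 6), free (2, 6, 6)); after release of (0, 2, 0) the pool is (2, 8, 6)
  run task-6 (needs (2, 8, 4), free (2, 8, 6)); after release of (3, 3, 1) the pool is (5, 11, 7)
  run task-8 (needs (1, 2, 5), free (5, 11, 7)); after release of (1, 0, 1) the pool is (6, 11, 8)
  run task-4 (needs (6, 9, 7), free (6, 11, 8)); after release of (0, 0, 3) the pool is (6, 11, 11)


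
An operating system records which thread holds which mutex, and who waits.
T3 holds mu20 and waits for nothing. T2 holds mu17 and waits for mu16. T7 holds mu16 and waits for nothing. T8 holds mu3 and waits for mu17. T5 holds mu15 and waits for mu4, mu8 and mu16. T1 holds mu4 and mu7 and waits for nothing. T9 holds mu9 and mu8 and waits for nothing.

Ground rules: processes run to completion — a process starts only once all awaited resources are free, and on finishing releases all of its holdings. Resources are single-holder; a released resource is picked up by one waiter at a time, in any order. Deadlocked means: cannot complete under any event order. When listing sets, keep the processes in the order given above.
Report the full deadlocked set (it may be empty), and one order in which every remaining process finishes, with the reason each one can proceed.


The deadlocked set is empty.
Key observation: every chain of waits terminates; starting from the processes that wait on nothing, all the rest unlock in turn.
The rest can finish in the order T7, T9, T1, T2, T8, T3, T5.
Verifying each step:
  T7: no waits; runs immediately, freeing mu16
  T9: no waits; runs immediately, freeing mu9 and mu8
  T1: no waits; runs immediately, freeing mu4 and mu7
  T2 waits on mu16 — all released -> runs and releases mu17
  T8 waits on mu17 — all released -> runs and releases mu3
  T3: no waits; runs immediately, freeing mu20
  T5 waits on mu4, mu8 and mu16 — all released -> runs and releases mu15


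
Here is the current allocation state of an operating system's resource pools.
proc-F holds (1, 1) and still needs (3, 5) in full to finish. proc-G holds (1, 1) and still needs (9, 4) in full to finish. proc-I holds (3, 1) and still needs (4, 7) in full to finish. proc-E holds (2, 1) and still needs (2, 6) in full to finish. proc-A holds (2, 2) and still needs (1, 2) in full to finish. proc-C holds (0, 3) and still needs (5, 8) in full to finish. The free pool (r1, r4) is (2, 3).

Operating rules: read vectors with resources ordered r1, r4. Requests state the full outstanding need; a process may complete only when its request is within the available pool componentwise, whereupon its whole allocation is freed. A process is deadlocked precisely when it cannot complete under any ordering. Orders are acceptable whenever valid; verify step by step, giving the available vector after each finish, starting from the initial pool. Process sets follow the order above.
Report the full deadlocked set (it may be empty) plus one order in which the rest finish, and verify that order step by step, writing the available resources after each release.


The deadlocked set is empty.
Key observation: there is always a runnable process — proc-A first — so the state unwinds completely.
A valid finishing order for the others: proc-A, proc-F, proc-E, proc-I, proc-C, proc-G. Walking it through:
  pool = (2, 3)
  run proc-A (needs (1, 2), free (2, 3)); after release of (2, 2) the pool is (4, 5)
  run proc-F (needs (3, 5), free (4, 5)); after release of (1, 1) the pool is (5, 6)
  run proc-E (needs (2, 6), free (5, 6)); after release of (2, 1) the pool is (7, 7)
  run proc-I (needs (4, 7), free (7, 7)); after release of (3, 1) the pool is (10, 8)
  run proc-C (needs (5, 8), free (10, 8)); after release of (0, 3) the pool is (10, 11)
  run proc-G (needs (9, 4), free (10, 11)); after release of (1, 1) the pool is (11, 12)


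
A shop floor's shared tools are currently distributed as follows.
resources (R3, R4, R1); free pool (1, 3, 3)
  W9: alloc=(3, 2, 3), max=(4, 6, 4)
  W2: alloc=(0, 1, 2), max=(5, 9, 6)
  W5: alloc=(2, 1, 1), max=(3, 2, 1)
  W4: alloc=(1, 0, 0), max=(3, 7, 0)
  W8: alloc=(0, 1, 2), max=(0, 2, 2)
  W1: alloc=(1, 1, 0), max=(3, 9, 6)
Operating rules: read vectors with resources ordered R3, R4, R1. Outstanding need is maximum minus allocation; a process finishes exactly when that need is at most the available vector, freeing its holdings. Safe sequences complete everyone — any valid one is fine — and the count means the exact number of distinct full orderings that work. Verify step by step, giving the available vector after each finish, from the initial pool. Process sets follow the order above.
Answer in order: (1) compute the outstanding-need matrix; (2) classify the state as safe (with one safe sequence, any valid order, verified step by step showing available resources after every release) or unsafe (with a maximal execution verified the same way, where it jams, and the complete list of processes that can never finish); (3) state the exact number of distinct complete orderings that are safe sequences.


(1) Need matrix, components ordered R3, R4, R1:
  W9: (1, 4, 1)
  W2: (5, 8, 4)
  W5: (1, 1, 0)
  W4: (2, 7, 0)
  W8: (0, 1, 0)
  W1: (2, 8, 6)
(2) UNSAFE.
Key observation: after W5, W8, W9, W4 complete, (7, 7, 9) is the best the pool ever gets, yet each leftover process wants more R4.
Going as far as possible: W5, W8, W9, W4; after that, nothing fits. Check, step by step:
  pool = (1, 3, 3)
  run W5 (needs (1, 1, 0), free (1, 3, 3)); after release of (2, 1, 1) the pool is (3, 4, 4)
  run W8 (needs (0, 1, 0), free (3, 4, 4)); after release of (0, 1, 2) the pool is (3, 5, 6)
  run W9 (needs (1, 4, 1), free (3, 5, 6)); after release of (3, 2, 3) the pool is (6, 7, 9)
  run W4 (needs (2, 7, 0), free (6, 7, 9)); after release of (1, 0, 0) the pool is (7, 7, 9)
  W2 cannot run: need (5, 8, 4) vs free (7, 7, 9) (insufficient R4)
  W1 cannot run: need (2, 8, 6) vs free (7, 7, 9) (insufficient R4)
Processes that can never finish: W2 and W1.
(3) Exactly 0 of the possible complete orderings are safe sequences.


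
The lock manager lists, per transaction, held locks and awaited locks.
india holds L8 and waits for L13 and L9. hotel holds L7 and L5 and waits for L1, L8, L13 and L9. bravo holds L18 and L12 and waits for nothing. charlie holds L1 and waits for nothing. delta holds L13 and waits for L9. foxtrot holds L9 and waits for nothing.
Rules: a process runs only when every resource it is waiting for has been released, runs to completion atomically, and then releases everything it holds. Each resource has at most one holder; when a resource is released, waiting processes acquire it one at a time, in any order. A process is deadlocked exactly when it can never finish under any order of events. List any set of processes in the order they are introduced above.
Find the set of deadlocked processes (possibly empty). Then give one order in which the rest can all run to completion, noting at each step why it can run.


The deadlocked set is empty.
Key observation: every chain of waits terminates; starting from the processes that wait on nothing, all the rest unlock in turn.
A valid finishing order for the others: foxtrot, charlie, delta, india, hotel, bravo.
Verifying each step:
  foxtrot: no waits; runs immediately, freeing L9
  charlie: no waits; runs immediately, freeing L1
  delta waits on L9 — all released -> runs and releases L13
  india waits on L13 and L9 — all released -> runs and releases L8
  hotel waits on L1, L8, L13 and L9 — all released -> runs and releases L7 and L5
  bravo: no waits; runs immediately, freeing L18 and L12


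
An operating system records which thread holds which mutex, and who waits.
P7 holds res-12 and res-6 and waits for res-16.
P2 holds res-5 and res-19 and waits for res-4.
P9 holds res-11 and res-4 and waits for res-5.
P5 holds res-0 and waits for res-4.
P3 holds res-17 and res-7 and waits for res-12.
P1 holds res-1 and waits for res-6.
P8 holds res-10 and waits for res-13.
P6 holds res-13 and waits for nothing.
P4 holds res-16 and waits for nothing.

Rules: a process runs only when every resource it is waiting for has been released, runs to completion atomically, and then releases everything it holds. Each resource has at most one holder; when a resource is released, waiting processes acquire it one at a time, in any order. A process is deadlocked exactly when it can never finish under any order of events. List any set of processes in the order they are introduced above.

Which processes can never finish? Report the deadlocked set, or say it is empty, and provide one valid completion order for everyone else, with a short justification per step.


Deadlocked set: P2, P9 and P5.
Key observation: along P2 -> P9 -> P2, each member waits on what the next one holds — a deadlock; P5 waits into the deadlock from upstream.
A valid finishing order for the others: P4, P7, P1, P6, P8, P3.
Walking it through:
  P4 waits on nothing -> runs at once and releases res-16
  P7: everything it awaited (res-16) is free; runs, freeing res-12 and res-6
  P1: everything it awaited (res-6) is free; runs, freeing res-1
  P6 waits on nothing -> runs at once and releases res-13
  P8: everything it awaited (res-13) is free; runs, freeing res-10
  P3: everything it awaited (res-12) is free; runs, freeing res-17 and res-7
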